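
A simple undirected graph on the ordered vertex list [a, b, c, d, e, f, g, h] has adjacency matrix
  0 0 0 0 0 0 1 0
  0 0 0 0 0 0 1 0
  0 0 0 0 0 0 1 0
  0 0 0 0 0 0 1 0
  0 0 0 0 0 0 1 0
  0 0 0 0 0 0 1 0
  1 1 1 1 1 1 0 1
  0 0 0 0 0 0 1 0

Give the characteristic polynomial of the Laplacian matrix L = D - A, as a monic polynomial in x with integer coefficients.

Reading degrees in the order [a, b, c, d, e, f, g, h] gives [1, 1, 1, 1, 1, 1, 7, 1]; set D = diag(1, 1, 1, 1, 1, 1, 7, 1) and form L = D - A. L has integer entries, so p(x) = det(xI - L) has integer coefficients. Expanding the determinant yields x^8 - 14x^7 + 63x^6 - 140x^5 + 175x^4 - 126x^3 + 49x^2 - 8x. The constant term is 0 because L is singular (the all-ones vector lies in its kernel). The largest eigenvalue, 8, is at most the vertex count 8. The eigenvalues sum to 14, which equals trace(L) = 2|E|.

x^8 - 14x^7 + 63x^6 - 140x^5 + 175x^4 - 126x^3 + 49x^2 - 8x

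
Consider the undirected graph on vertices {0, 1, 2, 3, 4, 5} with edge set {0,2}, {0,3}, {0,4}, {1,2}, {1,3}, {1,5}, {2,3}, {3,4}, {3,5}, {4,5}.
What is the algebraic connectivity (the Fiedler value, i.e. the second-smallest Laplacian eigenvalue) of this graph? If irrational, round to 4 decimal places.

With the vertex order [0, 1, 2, 3, 4, 5], the degrees are [3, 3, 3, 5, 3, 3], giving D = diag(3, 3, 3, 5, 3, 3) and L = D - A. The sorted Laplacian eigenvalues are [0, 2.3820, 2.3820, 4.6180, 4.6180, 6]; the algebraic connectivity is the second entry, 2.3820. By the matrix-tree theorem the graph has (1/6) * product of the nonzero eigenvalues = 121 spanning trees. There is one zero in the spectrum, matching the 1 component.

2.3820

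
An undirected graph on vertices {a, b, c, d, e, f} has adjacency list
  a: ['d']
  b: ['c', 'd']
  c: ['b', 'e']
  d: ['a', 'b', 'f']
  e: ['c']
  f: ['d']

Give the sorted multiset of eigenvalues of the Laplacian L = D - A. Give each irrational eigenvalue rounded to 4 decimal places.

Each diagonal entry of L is the vertex degree and each off-diagonal entry is -1 where an edge is present, 0 otherwise; in the order [a, b, c, d, e, f] the diagonal is [1, 2, 2, 3, 1, 1]. The multiplicity of 0 as a Laplacian eigenvalue equals the number of connected components. The single zero eigenvalue shows the graph is connected. The eigenvalues sum to 10, which equals trace(L) = 2|E|. There is one zero in the spectrum, matching the 1 component.

[0, 0.3249, 1, 1.4608, 3, 4.2143]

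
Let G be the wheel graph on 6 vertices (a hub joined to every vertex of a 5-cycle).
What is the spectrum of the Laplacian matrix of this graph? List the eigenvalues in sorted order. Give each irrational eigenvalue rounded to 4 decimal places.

The graph has 6 vertices and degree multiset [5, 3, 3, 3, 3, 3]; D is the diagonal matrix of degrees and L = D - A. L is symmetric positive semidefinite, so every eigenvalue is real and nonnegative. The largest eigenvalue, 6, is at most the vertex count 6.

[0, 2.3820, 2.3820, 4.6180, 4.6180, 6]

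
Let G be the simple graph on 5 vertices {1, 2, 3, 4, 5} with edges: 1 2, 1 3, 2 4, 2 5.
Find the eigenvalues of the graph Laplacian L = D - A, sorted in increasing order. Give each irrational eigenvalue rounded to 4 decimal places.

Reading degrees in the order [1, 2, 3, 4, 5] gives [2, 3, 1, 1, 1]; set D = diag(2, 3, 1, 1, 1) and form L = D - A. The multiplicity of 0 as a Laplacian eigenvalue equals the number of connected components. The largest eigenvalue, 4.1701, is at most the vertex count 5.

[0, 0.5188, 1, 2.3111, 4.1701]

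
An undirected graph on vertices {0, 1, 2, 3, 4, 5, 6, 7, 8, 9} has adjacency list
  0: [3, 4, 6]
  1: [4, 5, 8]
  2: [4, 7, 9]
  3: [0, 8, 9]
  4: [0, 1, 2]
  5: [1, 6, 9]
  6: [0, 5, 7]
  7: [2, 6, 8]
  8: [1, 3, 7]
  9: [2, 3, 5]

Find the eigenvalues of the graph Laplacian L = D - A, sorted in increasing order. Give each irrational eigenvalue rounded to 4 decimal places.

Each diagonal entry of L is the vertex degree and each off-diagonal entry is -1 where an edge is present, 0 otherwise; in the order [0, 1, 2, 3, 4, 5, 6, 7, 8, 9] the diagonal is [3, 3, 3, 3, 3, 3, 3, 3, 3, 3]. Diagonalising L (or applying a numerical eigensolver to the 10x10 matrix) gives the spectrum above. The largest eigenvalue, 5, is at most the vertex count 10.

[0, 2, 2, 2, 2, 2, 5, 5, 5, 5]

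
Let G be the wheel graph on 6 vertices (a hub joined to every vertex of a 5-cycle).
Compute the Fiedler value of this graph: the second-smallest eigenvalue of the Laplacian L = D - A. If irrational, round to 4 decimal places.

2.3820

The graph has 6 vertices and degree multiset [5, 3, 3, 3, 3, 3]; D is the diagonal matrix of degrees and L = D - A. Computing the eigenvalues of L and sorting gives [0, 2.3820, 2.3820, 4.6180, 4.6180, 6]. The Fiedler value lambda_2 = 2.3820 is strictly positive, so the graph is connected. By the matrix-tree theorem the graph has (1/6) * product of the nonzero eigenvalues = 121 spanning trees. The largest eigenvalue, 6, is at most the vertex count 6.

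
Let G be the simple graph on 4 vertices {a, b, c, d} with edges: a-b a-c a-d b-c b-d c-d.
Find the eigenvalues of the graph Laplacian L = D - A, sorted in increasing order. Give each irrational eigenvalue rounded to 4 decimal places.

Reading degrees in the order [a, b, c, d] gives [3, 3, 3, 3]; set D = diag(3, 3, 3, 3) and form L = D - A. Diagonalising L (or applying a numerical eigensolver to the 4x4 matrix) gives the spectrum above.

[0, 4, 4, 4]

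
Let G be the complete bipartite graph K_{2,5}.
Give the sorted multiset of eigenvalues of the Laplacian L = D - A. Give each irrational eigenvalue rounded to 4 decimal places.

The graph has 7 vertices and degree multiset [5, 5, 2, 2, 2, 2, 2]; D is the diagonal matrix of degrees and L = D - A. Since every row of L sums to 0, the all-ones vector is in the kernel and 0 is an eigenvalue. The single zero eigenvalue shows the graph is connected. The eigenvalues sum to 20, which equals trace(L) = 2|E|.

[0, 2, 2, 2, 2, 5, 7]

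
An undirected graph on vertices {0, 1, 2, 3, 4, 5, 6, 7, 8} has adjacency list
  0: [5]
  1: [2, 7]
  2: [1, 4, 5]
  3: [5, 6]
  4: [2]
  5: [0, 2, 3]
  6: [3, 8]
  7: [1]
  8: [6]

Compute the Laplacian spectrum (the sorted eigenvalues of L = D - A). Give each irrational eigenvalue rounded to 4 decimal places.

[0, 0.1862, 0.4822, 0.7043, 1.4073, 2.1338, 2.8532, 3.5372, 4.6958]

With the vertex order [0, 1, 2, 3, 4, 5, 6, 7, 8], the degrees are [1, 2, 3, 2, 1, 3, 2, 1, 1], giving D = diag(1, 2, 3, 2, 1, 3, 2, 1, 1) and L = D - A. The multiplicity of 0 as a Laplacian eigenvalue equals the number of connected components. The single zero eigenvalue shows the graph is connected.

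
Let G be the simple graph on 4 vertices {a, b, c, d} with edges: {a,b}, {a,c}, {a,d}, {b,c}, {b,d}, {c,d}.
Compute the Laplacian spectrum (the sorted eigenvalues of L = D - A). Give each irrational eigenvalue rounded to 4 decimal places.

Each diagonal entry of L is the vertex degree and each off-diagonal entry is -1 where an edge is present, 0 otherwise; in the order [a, b, c, d] the diagonal is [3, 3, 3, 3]. Diagonalising L (or applying a numerical eigensolver to the 4x4 matrix) gives the spectrum above. There is one zero in the spectrum, matching the 1 component.

[0, 4, 4, 4]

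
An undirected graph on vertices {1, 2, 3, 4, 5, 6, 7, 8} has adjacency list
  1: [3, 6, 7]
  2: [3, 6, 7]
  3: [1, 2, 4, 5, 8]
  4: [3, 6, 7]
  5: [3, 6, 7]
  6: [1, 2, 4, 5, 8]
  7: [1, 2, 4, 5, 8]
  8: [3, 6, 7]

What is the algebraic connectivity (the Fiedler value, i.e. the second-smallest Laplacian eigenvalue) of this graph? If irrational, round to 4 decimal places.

3

Reading degrees in the order [1, 2, 3, 4, 5, 6, 7, 8] gives [3, 3, 5, 3, 3, 5, 5, 3]; set D = diag(3, 3, 5, 3, 3, 5, 5, 3) and form L = D - A. The sorted Laplacian eigenvalues are [0, 3, 3, 3, 3, 5, 5, 8]; the algebraic connectivity is the second entry, 3. The eigenvalues sum to 30, which equals trace(L) = 2|E|.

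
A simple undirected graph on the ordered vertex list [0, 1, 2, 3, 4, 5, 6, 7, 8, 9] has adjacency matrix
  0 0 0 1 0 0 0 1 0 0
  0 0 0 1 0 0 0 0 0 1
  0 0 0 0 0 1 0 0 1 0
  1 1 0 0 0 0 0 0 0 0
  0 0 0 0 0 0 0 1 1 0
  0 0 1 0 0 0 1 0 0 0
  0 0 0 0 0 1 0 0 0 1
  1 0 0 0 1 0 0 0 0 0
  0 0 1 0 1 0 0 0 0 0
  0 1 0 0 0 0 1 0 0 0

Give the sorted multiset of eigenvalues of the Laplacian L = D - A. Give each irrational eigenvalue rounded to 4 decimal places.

Reading degrees in the order [0, 1, 2, 3, 4, 5, 6, 7, 8, 9] gives [2, 2, 2, 2, 2, 2, 2, 2, 2, 2]; set D = diag(2, 2, 2, 2, 2, 2, 2, 2, 2, 2) and form L = D - A. Since every row of L sums to 0, the all-ones vector is in the kernel and 0 is an eigenvalue. The single zero eigenvalue shows the graph is connected. The eigenvalues sum to 20, which equals trace(L) = 2|E|. The largest eigenvalue, 4, is at most the vertex count 10.

[0, 0.3820, 0.3820, 1.3820, 1.3820, 2.6180, 2.6180, 3.6180, 3.6180, 4]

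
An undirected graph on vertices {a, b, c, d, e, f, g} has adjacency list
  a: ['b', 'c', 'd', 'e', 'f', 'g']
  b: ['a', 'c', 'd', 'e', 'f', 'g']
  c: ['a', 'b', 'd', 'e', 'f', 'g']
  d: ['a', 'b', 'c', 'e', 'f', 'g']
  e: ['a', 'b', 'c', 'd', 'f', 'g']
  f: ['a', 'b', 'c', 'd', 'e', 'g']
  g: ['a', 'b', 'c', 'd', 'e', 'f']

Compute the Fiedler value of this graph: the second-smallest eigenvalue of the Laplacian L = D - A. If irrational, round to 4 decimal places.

7

Reading degrees in the order [a, b, c, d, e, f, g] gives [6, 6, 6, 6, 6, 6, 6]; set D = diag(6, 6, 6, 6, 6, 6, 6) and form L = D - A. Computing the eigenvalues of L and sorting gives [0, 7, 7, 7, 7, 7, 7]. The Fiedler value lambda_2 = 7 is strictly positive, so the graph is connected. By the matrix-tree theorem the graph has (1/7) * product of the nonzero eigenvalues = 16807 spanning trees.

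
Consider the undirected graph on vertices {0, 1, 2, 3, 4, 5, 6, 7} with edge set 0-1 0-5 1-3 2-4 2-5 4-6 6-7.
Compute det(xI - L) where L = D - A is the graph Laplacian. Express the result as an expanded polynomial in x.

x^8 - 14x^7 + 78x^6 - 220x^5 + 330x^4 - 252x^3 + 84x^2 - 8x

With the vertex order [0, 1, 2, 3, 4, 5, 6, 7], the degrees are [2, 2, 2, 1, 2, 2, 2, 1], giving D = diag(2, 2, 2, 1, 2, 2, 2, 1) and L = D - A. L has integer entries, so p(x) = det(xI - L) has integer coefficients. Expanding the determinant yields x^8 - 14x^7 + 78x^6 - 220x^5 + 330x^4 - 252x^3 + 84x^2 - 8x. The constant term is 0 because L is singular (the all-ones vector lies in its kernel). By the matrix-tree theorem the graph has (1/8) * product of the nonzero eigenvalues = 1 spanning tree.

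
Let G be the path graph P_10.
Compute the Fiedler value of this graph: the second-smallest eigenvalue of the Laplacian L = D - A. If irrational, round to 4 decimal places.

0.0979

The graph has 10 vertices and degree multiset [2, 2, 2, 2, 2, 2, 2, 2, 1, 1]; D is the diagonal matrix of degrees and L = D - A. The sorted Laplacian eigenvalues are [0, 0.0979, 0.3820, 0.8244, 1.3820, 2, 2.6180, 3.1756, 3.6180, 3.9021]; the algebraic connectivity is the second entry, 0.0979.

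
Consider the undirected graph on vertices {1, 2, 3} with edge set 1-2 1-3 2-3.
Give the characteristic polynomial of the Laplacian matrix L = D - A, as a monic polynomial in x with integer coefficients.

With the vertex order [1, 2, 3], the degrees are [2, 2, 2], giving D = diag(2, 2, 2) and L = D - A. The eigenvalues of L are [0, 3, 3]; the characteristic polynomial is the product of (x - lambda_i), which multiplies out to x^3 - 6x^2 + 9x. The coefficient of x^2 equals -trace(L) = -6, matching the sum of degrees. There is one zero in the spectrum, matching the 1 component.

x^3 - 6x^2 + 9x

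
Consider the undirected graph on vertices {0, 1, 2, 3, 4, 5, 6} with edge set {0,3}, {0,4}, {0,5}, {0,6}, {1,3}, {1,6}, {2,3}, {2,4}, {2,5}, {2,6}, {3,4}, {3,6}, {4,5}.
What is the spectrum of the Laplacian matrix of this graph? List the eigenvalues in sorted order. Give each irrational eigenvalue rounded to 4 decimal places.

[0, 1.5858, 3.5858, 4, 4.4142, 6, 6.4142]

With the vertex order [0, 1, 2, 3, 4, 5, 6], the degrees are [4, 2, 4, 5, 4, 3, 4], giving D = diag(4, 2, 4, 5, 4, 3, 4) and L = D - A. Since every row of L sums to 0, the all-ones vector is in the kernel and 0 is an eigenvalue. The single zero eigenvalue shows the graph is connected. There is one zero in the spectrum, matching the 1 component.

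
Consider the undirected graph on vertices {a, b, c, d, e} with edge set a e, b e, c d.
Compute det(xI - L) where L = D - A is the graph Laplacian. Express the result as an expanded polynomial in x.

x^5 - 6x^4 + 11x^3 - 6x^2

Each diagonal entry of L is the vertex degree and each off-diagonal entry is -1 where an edge is present, 0 otherwise; in the order [a, b, c, d, e] the diagonal is [1, 1, 1, 1, 2]. Computing det(xI - L) by cofactor expansion (or equivalently via sum-over-permutations) gives x^5 - 6x^4 + 11x^3 - 6x^2. The constant term is 0 because L is singular (the all-ones vector lies in its kernel).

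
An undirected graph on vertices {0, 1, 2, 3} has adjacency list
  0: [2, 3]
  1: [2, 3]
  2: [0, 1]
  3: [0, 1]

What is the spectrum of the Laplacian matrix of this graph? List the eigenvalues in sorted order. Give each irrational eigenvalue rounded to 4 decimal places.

Reading degrees in the order [0, 1, 2, 3] gives [2, 2, 2, 2]; set D = diag(2, 2, 2, 2) and form L = D - A. L is symmetric positive semidefinite, so every eigenvalue is real and nonnegative. The single zero eigenvalue shows the graph is connected. The largest eigenvalue, 4, is at most the vertex count 4.

[0, 2, 2, 4]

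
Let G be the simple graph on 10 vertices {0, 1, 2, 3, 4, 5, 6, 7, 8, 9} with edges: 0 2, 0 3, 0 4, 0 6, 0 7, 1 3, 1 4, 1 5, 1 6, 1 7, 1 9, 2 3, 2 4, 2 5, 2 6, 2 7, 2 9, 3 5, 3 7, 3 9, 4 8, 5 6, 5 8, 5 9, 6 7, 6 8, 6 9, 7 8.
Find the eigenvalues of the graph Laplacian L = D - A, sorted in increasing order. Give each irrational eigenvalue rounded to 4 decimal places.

With the vertex order [0, 1, 2, 3, 4, 5, 6, 7, 8, 9], the degrees are [5, 6, 7, 6, 4, 6, 7, 6, 4, 5], giving D = diag(5, 6, 7, 6, 4, 6, 7, 6, 4, 5) and L = D - A. The multiplicity of 0 as a Laplacian eigenvalue equals the number of connected components. By the matrix-tree theorem the graph has (1/10) * product of the nonzero eigenvalues = 892601 spanning trees. The eigenvalues sum to 56, which equals trace(L) = 2|E|.

[0, 3.3272, 3.9395, 4.6425, 5.9251, 6.4723, 6.7867, 7.1838, 8.5932, 9.1296]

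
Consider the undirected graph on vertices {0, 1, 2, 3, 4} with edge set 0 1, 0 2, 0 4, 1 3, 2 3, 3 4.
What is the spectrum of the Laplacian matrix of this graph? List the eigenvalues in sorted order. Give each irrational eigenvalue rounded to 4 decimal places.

[0, 2, 2, 3, 5]

With the vertex order [0, 1, 2, 3, 4], the degrees are [3, 2, 2, 3, 2], giving D = diag(3, 2, 2, 3, 2) and L = D - A. L is symmetric positive semidefinite, so every eigenvalue is real and nonnegative.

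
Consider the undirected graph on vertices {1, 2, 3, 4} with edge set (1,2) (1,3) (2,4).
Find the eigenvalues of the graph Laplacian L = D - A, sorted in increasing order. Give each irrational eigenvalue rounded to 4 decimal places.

Each diagonal entry of L is the vertex degree and each off-diagonal entry is -1 where an edge is present, 0 otherwise; in the order [1, 2, 3, 4] the diagonal is [2, 2, 1, 1]. L is symmetric positive semidefinite, so every eigenvalue is real and nonnegative. The single zero eigenvalue shows the graph is connected.

[0, 0.5858, 2, 3.4142]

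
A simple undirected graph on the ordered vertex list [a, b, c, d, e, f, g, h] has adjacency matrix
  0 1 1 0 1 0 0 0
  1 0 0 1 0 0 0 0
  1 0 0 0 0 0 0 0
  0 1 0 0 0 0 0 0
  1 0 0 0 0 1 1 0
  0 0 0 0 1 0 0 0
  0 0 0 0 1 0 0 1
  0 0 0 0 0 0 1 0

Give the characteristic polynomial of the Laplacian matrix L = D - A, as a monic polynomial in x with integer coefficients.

Reading degrees in the order [a, b, c, d, e, f, g, h] gives [3, 2, 1, 1, 3, 1, 2, 1]; set D = diag(3, 2, 1, 1, 3, 1, 2, 1) and form L = D - A. Computing det(xI - L) by cofactor expansion (or equivalently via sum-over-permutations) gives x^8 - 14x^7 + 76x^6 - 204x^5 + 286x^4 - 204x^3 + 68x^2 - 8x. The coefficient of x^7 equals -trace(L) = -14, matching the sum of degrees. The eigenvalues sum to 14, which equals trace(L) = 2|E|.

x^8 - 14x^7 + 76x^6 - 204x^5 + 286x^4 - 204x^3 + 68x^2 - 8x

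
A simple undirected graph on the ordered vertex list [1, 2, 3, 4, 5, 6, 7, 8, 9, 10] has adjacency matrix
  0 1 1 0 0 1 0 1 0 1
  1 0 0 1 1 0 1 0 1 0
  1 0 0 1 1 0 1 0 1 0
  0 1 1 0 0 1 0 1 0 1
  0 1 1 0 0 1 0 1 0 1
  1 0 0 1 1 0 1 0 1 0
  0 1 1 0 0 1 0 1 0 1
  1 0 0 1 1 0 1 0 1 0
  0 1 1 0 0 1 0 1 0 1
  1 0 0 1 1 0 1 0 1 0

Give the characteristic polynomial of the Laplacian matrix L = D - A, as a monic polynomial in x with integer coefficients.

x^10 - 50x^9 + 1100x^8 - 14000x^7 + 113750x^6 - 612500x^5 + 2187500x^4 - 5000000x^3 + 6640625x^2 - 3906250x

With the vertex order [1, 2, 3, 4, 5, 6, 7, 8, 9, 10], the degrees are [5, 5, 5, 5, 5, 5, 5, 5, 5, 5], giving D = diag(5, 5, 5, 5, 5, 5, 5, 5, 5, 5) and L = D - A. The eigenvalues of L are [0, 5, 5, 5, 5, 5, 5, 5, 5, 10]; the characteristic polynomial is the product of (x - lambda_i), which multiplies out to x^10 - 50x^9 + 1100x^8 - 14000x^7 + 113750x^6 - 612500x^5 + 2187500x^4 - 5000000x^3 + 6640625x^2 - 3906250x. Since p(0) = det(-L) = 0, x divides p(x). The eigenvalues sum to 50, which equals trace(L) = 2|E|. The largest eigenvalue, 10, is at most the vertex count 10.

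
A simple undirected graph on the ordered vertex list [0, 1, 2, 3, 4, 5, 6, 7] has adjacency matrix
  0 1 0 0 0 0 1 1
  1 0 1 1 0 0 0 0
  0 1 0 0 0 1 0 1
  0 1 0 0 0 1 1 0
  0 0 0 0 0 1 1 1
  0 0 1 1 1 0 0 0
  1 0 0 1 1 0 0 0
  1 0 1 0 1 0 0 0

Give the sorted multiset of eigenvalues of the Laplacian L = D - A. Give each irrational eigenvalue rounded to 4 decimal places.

Reading degrees in the order [0, 1, 2, 3, 4, 5, 6, 7] gives [3, 3, 3, 3, 3, 3, 3, 3]; set D = diag(3, 3, 3, 3, 3, 3, 3, 3) and form L = D - A. Since every row of L sums to 0, the all-ones vector is in the kernel and 0 is an eigenvalue. The eigenvalues sum to 24, which equals trace(L) = 2|E|. There is one zero in the spectrum, matching the 1 component.

[0, 2, 2, 2, 4, 4, 4, 6]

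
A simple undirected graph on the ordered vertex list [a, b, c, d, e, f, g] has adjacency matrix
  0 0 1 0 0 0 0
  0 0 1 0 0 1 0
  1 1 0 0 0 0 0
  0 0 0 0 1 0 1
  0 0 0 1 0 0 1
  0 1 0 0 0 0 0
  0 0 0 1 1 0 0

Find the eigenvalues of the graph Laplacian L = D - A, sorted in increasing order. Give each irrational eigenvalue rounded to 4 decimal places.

[0, 0, 0.5858, 2, 3, 3, 3.4142]

Each diagonal entry of L is the vertex degree and each off-diagonal entry is -1 where an edge is present, 0 otherwise; in the order [a, b, c, d, e, f, g] the diagonal is [1, 2, 2, 2, 2, 1, 2]. L is symmetric positive semidefinite, so every eigenvalue is real and nonnegative. The 2 zero eigenvalues correspond to the 2 connected components. There are 2 zeros in the spectrum, matching the 2 components. The eigenvalues sum to 12, which equals trace(L) = 2|E|.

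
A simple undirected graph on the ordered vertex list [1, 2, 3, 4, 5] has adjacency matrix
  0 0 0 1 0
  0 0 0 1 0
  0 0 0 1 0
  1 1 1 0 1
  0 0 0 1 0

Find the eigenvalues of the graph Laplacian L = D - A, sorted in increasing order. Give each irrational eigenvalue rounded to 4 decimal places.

With the vertex order [1, 2, 3, 4, 5], the degrees are [1, 1, 1, 4, 1], giving D = diag(1, 1, 1, 4, 1) and L = D - A. Since every row of L sums to 0, the all-ones vector is in the kernel and 0 is an eigenvalue.

[0, 1, 1, 1, 5]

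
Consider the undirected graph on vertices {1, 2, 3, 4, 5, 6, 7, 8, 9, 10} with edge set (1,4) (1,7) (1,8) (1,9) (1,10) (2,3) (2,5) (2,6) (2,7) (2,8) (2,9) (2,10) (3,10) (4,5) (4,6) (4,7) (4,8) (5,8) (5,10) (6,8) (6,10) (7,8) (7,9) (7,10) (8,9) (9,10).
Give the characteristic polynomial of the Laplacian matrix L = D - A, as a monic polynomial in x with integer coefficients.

Reading degrees in the order [1, 2, 3, 4, 5, 6, 7, 8, 9, 10] gives [5, 7, 2, 5, 4, 4, 6, 7, 5, 7]; set D = diag(5, 7, 2, 5, 4, 4, 6, 7, 5, 7) and form L = D - A. Computing det(xI - L) by cofactor expansion (or equivalently via sum-over-permutations) gives x^10 - 52x^9 + 1179x^8 - 15274x^7 + 124371x^6 - 658634x^5 + 2262199x^4 - 4842070x^3 + 5831860x^2 - 2989360x. The coefficient of x^9 equals -trace(L) = -52, matching the sum of degrees. There is one zero in the spectrum, matching the 1 component. The eigenvalues sum to 52, which equals trace(L) = 2|E|.

x^10 - 52x^9 + 1179x^8 - 15274x^7 + 124371x^6 - 658634x^5 + 2262199x^4 - 4842070x^3 + 5831860x^2 - 2989360x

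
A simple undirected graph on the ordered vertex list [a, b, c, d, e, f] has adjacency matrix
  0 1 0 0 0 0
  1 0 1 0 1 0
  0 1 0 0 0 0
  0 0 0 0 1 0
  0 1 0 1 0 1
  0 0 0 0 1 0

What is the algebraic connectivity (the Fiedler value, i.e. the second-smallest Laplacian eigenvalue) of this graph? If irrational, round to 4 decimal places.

0.4384

Reading degrees in the order [a, b, c, d, e, f] gives [1, 3, 1, 1, 3, 1]; set D = diag(1, 3, 1, 1, 3, 1) and form L = D - A. The sorted Laplacian eigenvalues are [0, 0.4384, 1, 1, 3, 4.5616]; the algebraic connectivity is the second entry, 0.4384. The eigenvalues sum to 10, which equals trace(L) = 2|E|.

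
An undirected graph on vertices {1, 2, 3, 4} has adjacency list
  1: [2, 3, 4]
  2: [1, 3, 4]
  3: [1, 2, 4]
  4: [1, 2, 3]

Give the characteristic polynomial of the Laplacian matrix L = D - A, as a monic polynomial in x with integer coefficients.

x^4 - 12x^3 + 48x^2 - 64x

Reading degrees in the order [1, 2, 3, 4] gives [3, 3, 3, 3]; set D = diag(3, 3, 3, 3) and form L = D - A. Computing det(xI - L) by cofactor expansion (or equivalently via sum-over-permutations) gives x^4 - 12x^3 + 48x^2 - 64x. Since p(0) = det(-L) = 0, x divides p(x). There is one zero in the spectrum, matching the 1 component.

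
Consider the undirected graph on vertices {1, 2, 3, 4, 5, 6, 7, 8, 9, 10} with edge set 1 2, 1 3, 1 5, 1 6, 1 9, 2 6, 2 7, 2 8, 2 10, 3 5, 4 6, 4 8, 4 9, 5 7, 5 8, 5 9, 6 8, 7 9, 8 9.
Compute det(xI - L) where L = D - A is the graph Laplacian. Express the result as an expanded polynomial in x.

With the vertex order [1, 2, 3, 4, 5, 6, 7, 8, 9, 10], the degrees are [5, 5, 2, 3, 5, 4, 3, 5, 5, 1], giving D = diag(5, 5, 2, 3, 5, 4, 3, 5, 5, 1) and L = D - A. Computing det(xI - L) by cofactor expansion (or equivalently via sum-over-permutations) gives x^10 - 38x^9 + 621x^8 - 5706x^7 + 32329x^6 - 116418x^5 + 264404x^4 - 361636x^3 + 266875x^2 - 79580x. Since p(0) = det(-L) = 0, x divides p(x). By the matrix-tree theorem the graph has (1/10) * product of the nonzero eigenvalues = 7958 spanning trees.

x^10 - 38x^9 + 621x^8 - 5706x^7 + 32329x^6 - 116418x^5 + 264404x^4 - 361636x^3 + 266875x^2 - 79580x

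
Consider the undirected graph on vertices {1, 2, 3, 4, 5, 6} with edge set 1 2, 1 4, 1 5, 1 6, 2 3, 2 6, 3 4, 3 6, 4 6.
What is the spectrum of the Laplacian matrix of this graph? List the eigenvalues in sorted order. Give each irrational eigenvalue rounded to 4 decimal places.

[0, 0.9139, 3, 3.5720, 5, 5.5141]

Reading degrees in the order [1, 2, 3, 4, 5, 6] gives [4, 3, 3, 3, 1, 4]; set D = diag(4, 3, 3, 3, 1, 4) and form L = D - A. L is symmetric positive semidefinite, so every eigenvalue is real and nonnegative. The single zero eigenvalue shows the graph is connected.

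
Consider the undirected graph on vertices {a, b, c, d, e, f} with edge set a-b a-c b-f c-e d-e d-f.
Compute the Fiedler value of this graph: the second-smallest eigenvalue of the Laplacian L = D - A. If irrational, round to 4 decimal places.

1

With the vertex order [a, b, c, d, e, f], the degrees are [2, 2, 2, 2, 2, 2], giving D = diag(2, 2, 2, 2, 2, 2) and L = D - A. The smallest Laplacian eigenvalue is always 0. The next one, lambda_2 = 1, measures how hard the graph is to disconnect: larger values mean better connectivity. There is one zero in the spectrum, matching the 1 component.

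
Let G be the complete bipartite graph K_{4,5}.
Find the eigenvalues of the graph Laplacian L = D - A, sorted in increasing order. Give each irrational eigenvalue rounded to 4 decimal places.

[0, 4, 4, 4, 4, 5, 5, 5, 9]

The graph has 9 vertices and degree multiset [5, 5, 5, 5, 4, 4, 4, 4, 4]; D is the diagonal matrix of degrees and L = D - A. The multiplicity of 0 as a Laplacian eigenvalue equals the number of connected components. There is one zero in the spectrum, matching the 1 component.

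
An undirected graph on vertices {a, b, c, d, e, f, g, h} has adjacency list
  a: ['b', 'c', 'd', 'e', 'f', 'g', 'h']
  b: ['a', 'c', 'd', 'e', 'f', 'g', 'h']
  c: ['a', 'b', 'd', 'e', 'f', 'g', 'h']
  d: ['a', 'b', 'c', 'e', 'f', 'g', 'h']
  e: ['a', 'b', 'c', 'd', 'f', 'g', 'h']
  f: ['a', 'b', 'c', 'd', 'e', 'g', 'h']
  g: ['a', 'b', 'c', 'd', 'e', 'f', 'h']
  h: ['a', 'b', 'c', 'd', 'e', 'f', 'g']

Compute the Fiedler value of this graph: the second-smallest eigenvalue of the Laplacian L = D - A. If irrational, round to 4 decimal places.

8

Each diagonal entry of L is the vertex degree and each off-diagonal entry is -1 where an edge is present, 0 otherwise; in the order [a, b, c, d, e, f, g, h] the diagonal is [7, 7, 7, 7, 7, 7, 7, 7]. The sorted Laplacian eigenvalues are [0, 8, 8, 8, 8, 8, 8, 8]; the algebraic connectivity is the second entry, 8. The largest eigenvalue, 8, is at most the vertex count 8. The eigenvalues sum to 56, which equals trace(L) = 2|E|.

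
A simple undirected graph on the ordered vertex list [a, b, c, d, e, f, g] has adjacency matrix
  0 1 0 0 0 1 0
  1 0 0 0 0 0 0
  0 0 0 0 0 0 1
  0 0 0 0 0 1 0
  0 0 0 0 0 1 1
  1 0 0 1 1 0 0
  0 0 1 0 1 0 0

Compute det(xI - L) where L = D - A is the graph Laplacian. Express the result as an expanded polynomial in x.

x^7 - 12x^6 + 54x^5 - 114x^4 + 115x^3 - 50x^2 + 7x

With the vertex order [a, b, c, d, e, f, g], the degrees are [2, 1, 1, 1, 2, 3, 2], giving D = diag(2, 1, 1, 1, 2, 3, 2) and L = D - A. Computing det(xI - L) by cofactor expansion (or equivalently via sum-over-permutations) gives x^7 - 12x^6 + 54x^5 - 114x^4 + 115x^3 - 50x^2 + 7x. The coefficient of x^6 equals -trace(L) = -12, matching the sum of degrees. The largest eigenvalue, 4.3342, is at most the vertex count 7. There is one zero in the spectrum, matching the 1 component.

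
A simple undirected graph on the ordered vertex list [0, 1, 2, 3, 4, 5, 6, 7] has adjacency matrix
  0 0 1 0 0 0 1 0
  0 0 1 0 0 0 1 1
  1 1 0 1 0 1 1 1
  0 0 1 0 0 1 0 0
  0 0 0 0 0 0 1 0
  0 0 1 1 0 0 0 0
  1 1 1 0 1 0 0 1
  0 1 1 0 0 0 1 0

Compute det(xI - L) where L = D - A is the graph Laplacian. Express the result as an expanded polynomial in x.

Each diagonal entry of L is the vertex degree and each off-diagonal entry is -1 where an edge is present, 0 otherwise; in the order [0, 1, 2, 3, 4, 5, 6, 7] the diagonal is [2, 3, 6, 2, 1, 2, 5, 3]. Computing det(xI - L) by cofactor expansion (or equivalently via sum-over-permutations) gives x^8 - 24x^7 + 230x^6 - 1132x^5 + 3067x^4 - 4538x^3 + 3368x^2 - 960x. The constant term is 0 because L is singular (the all-ones vector lies in its kernel). By the matrix-tree theorem the graph has (1/8) * product of the nonzero eigenvalues = 120 spanning trees.

x^8 - 24x^7 + 230x^6 - 1132x^5 + 3067x^4 - 4538x^3 + 3368x^2 - 960x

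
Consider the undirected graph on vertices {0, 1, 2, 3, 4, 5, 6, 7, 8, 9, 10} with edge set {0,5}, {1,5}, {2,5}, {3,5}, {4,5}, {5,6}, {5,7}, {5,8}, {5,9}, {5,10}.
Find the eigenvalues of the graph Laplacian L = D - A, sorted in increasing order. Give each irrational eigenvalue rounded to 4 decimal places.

With the vertex order [0, 1, 2, 3, 4, 5, 6, 7, 8, 9, 10], the degrees are [1, 1, 1, 1, 1, 10, 1, 1, 1, 1, 1], giving D = diag(1, 1, 1, 1, 1, 10, 1, 1, 1, 1, 1) and L = D - A. The multiplicity of 0 as a Laplacian eigenvalue equals the number of connected components. The eigenvalues sum to 20, which equals trace(L) = 2|E|. By the matrix-tree theorem the graph has (1/11) * product of the nonzero eigenvalues = 1 spanning tree.

[0, 1, 1, 1, 1, 1, 1, 1, 1, 1, 11]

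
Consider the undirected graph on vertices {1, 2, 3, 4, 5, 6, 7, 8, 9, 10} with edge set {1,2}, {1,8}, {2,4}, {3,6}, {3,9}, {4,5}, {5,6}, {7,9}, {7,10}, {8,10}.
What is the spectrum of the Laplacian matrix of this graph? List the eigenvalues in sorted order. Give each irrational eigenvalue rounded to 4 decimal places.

Reading degrees in the order [1, 2, 3, 4, 5, 6, 7, 8, 9, 10] gives [2, 2, 2, 2, 2, 2, 2, 2, 2, 2]; set D = diag(2, 2, 2, 2, 2, 2, 2, 2, 2, 2) and form L = D - A. Since every row of L sums to 0, the all-ones vector is in the kernel and 0 is an eigenvalue. The single zero eigenvalue shows the graph is connected. The eigenvalues sum to 20, which equals trace(L) = 2|E|.

[0, 0.3820, 0.3820, 1.3820, 1.3820, 2.6180, 2.6180, 3.6180, 3.6180, 4]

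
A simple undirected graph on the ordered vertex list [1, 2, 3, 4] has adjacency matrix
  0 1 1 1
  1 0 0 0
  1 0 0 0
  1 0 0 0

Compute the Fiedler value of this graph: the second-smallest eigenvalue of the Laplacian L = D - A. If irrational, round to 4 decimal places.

Each diagonal entry of L is the vertex degree and each off-diagonal entry is -1 where an edge is present, 0 otherwise; in the order [1, 2, 3, 4] the diagonal is [3, 1, 1, 1]. Computing the eigenvalues of L and sorting gives [0, 1, 1, 4]. The Fiedler value lambda_2 = 1 is strictly positive, so the graph is connected. By the matrix-tree theorem the graph has (1/4) * product of the nonzero eigenvalues = 1 spanning tree. The eigenvalues sum to 6, which equals trace(L) = 2|E|.

1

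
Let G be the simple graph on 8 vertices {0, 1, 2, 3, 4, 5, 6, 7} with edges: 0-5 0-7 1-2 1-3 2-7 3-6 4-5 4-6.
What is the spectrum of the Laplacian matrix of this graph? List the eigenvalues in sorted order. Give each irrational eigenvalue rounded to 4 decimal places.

[0, 0.5858, 0.5858, 2, 2, 3.4142, 3.4142, 4]

With the vertex order [0, 1, 2, 3, 4, 5, 6, 7], the degrees are [2, 2, 2, 2, 2, 2, 2, 2], giving D = diag(2, 2, 2, 2, 2, 2, 2, 2) and L = D - A. Diagonalising L (or applying a numerical eigensolver to the 8x8 matrix) gives the spectrum above. The single zero eigenvalue shows the graph is connected.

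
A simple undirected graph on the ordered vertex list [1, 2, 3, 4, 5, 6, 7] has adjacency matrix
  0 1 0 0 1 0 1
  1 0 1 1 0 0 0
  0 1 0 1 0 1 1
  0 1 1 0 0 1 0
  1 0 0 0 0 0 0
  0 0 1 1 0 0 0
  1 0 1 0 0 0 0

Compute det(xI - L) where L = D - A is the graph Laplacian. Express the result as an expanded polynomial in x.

x^7 - 18x^6 + 127x^5 - 444x^4 + 797x^3 - 678x^2 + 203x

Each diagonal entry of L is the vertex degree and each off-diagonal entry is -1 where an edge is present, 0 otherwise; in the order [1, 2, 3, 4, 5, 6, 7] the diagonal is [3, 3, 4, 3, 1, 2, 2]. Computing det(xI - L) by cofactor expansion (or equivalently via sum-over-permutations) gives x^7 - 18x^6 + 127x^5 - 444x^4 + 797x^3 - 678x^2 + 203x. The constant term is 0 because L is singular (the all-ones vector lies in its kernel).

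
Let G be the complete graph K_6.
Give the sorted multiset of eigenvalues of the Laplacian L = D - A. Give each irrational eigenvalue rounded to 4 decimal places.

The graph has 6 vertices and degree multiset [5, 5, 5, 5, 5, 5]; D is the diagonal matrix of degrees and L = D - A. The multiplicity of 0 as a Laplacian eigenvalue equals the number of connected components. The largest eigenvalue, 6, is at most the vertex count 6.

[0, 6, 6, 6, 6, 6]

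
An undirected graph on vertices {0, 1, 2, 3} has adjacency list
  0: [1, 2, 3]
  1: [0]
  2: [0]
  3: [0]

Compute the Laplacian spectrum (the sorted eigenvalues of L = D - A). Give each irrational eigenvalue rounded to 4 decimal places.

Each diagonal entry of L is the vertex degree and each off-diagonal entry is -1 where an edge is present, 0 otherwise; in the order [0, 1, 2, 3] the diagonal is [3, 1, 1, 1]. Since every row of L sums to 0, the all-ones vector is in the kernel and 0 is an eigenvalue. The eigenvalues sum to 6, which equals trace(L) = 2|E|. By the matrix-tree theorem the graph has (1/4) * product of the nonzero eigenvalues = 1 spanning tree.

[0, 1, 1, 4]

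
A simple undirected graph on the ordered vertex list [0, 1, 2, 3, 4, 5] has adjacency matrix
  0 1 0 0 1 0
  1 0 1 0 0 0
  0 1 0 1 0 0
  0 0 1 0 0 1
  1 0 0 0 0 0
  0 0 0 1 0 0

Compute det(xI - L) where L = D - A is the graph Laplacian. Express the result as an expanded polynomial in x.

x^6 - 10x^5 + 36x^4 - 56x^3 + 35x^2 - 6x

Each diagonal entry of L is the vertex degree and each off-diagonal entry is -1 where an edge is present, 0 otherwise; in the order [0, 1, 2, 3, 4, 5] the diagonal is [2, 2, 2, 2, 1, 1]. L has integer entries, so p(x) = det(xI - L) has integer coefficients. Expanding the determinant yields x^6 - 10x^5 + 36x^4 - 56x^3 + 35x^2 - 6x. The coefficient of x^5 equals -trace(L) = -10, matching the sum of degrees.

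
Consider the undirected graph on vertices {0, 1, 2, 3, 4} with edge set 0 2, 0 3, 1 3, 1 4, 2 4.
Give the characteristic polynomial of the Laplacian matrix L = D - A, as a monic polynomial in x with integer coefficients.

x^5 - 10x^4 + 35x^3 - 50x^2 + 25x

Each diagonal entry of L is the vertex degree and each off-diagonal entry is -1 where an edge is present, 0 otherwise; in the order [0, 1, 2, 3, 4] the diagonal is [2, 2, 2, 2, 2]. L has integer entries, so p(x) = det(xI - L) has integer coefficients. Expanding the determinant yields x^5 - 10x^4 + 35x^3 - 50x^2 + 25x. Since p(0) = det(-L) = 0, x divides p(x). There is one zero in the spectrum, matching the 1 component.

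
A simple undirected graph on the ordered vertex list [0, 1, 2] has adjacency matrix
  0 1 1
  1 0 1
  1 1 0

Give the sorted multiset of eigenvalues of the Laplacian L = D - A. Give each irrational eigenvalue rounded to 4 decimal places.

[0, 3, 3]

With the vertex order [0, 1, 2], the degrees are [2, 2, 2], giving D = diag(2, 2, 2) and L = D - A. L is symmetric positive semidefinite, so every eigenvalue is real and nonnegative. The single zero eigenvalue shows the graph is connected. By the matrix-tree theorem the graph has (1/3) * product of the nonzero eigenvalues = 3 spanning trees.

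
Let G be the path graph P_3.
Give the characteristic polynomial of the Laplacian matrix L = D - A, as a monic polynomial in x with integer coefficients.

The graph has 3 vertices and degree multiset [2, 1, 1]; D is the diagonal matrix of degrees and L = D - A. The eigenvalues of L are [0, 1, 3]; the characteristic polynomial is the product of (x - lambda_i), which multiplies out to x^3 - 4x^2 + 3x. The coefficient of x^2 equals -trace(L) = -4, matching the sum of degrees. There is one zero in the spectrum, matching the 1 component.

x^3 - 4x^2 + 3x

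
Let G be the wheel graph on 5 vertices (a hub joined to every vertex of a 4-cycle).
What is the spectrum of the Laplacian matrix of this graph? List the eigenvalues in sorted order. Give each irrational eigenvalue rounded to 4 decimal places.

[0, 3, 3, 5, 5]

The graph has 5 vertices and degree multiset [4, 3, 3, 3, 3]; D is the diagonal matrix of degrees and L = D - A. L is symmetric positive semidefinite, so every eigenvalue is real and nonnegative. By the matrix-tree theorem the graph has (1/5) * product of the nonzero eigenvalues = 45 spanning trees. The eigenvalues sum to 16, which equals trace(L) = 2|E|.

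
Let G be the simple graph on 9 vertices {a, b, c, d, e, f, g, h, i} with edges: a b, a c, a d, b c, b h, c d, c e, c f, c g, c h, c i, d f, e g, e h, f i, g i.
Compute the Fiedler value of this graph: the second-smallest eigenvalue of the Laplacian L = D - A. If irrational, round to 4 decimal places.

1.5858

Reading degrees in the order [a, b, c, d, e, f, g, h, i] gives [3, 3, 8, 3, 3, 3, 3, 3, 3]; set D = diag(3, 3, 8, 3, 3, 3, 3, 3, 3) and form L = D - A. The smallest Laplacian eigenvalue is always 0. The next one, lambda_2 = 1.5858, measures how hard the graph is to disconnect: larger values mean better connectivity. The eigenvalues sum to 32, which equals trace(L) = 2|E|.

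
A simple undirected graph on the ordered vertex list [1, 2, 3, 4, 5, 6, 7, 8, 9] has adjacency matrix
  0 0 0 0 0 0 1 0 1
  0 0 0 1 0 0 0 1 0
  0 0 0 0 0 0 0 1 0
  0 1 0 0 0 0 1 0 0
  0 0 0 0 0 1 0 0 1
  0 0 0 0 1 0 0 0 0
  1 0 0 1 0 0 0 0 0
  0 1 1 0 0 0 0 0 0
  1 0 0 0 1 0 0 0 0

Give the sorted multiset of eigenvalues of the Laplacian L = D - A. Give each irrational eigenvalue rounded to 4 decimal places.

[0, 0.1206, 0.4679, 1, 1.6527, 2.3473, 3, 3.5321, 3.8794]

Reading degrees in the order [1, 2, 3, 4, 5, 6, 7, 8, 9] gives [2, 2, 1, 2, 2, 1, 2, 2, 2]; set D = diag(2, 2, 1, 2, 2, 1, 2, 2, 2) and form L = D - A. Diagonalising L (or applying a numerical eigensolver to the 9x9 matrix) gives the spectrum above.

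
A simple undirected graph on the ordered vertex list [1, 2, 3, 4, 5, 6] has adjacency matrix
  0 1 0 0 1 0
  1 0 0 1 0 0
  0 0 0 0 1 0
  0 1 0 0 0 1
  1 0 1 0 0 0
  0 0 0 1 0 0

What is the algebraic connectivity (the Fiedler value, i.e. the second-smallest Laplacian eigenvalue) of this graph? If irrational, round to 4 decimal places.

Reading degrees in the order [1, 2, 3, 4, 5, 6] gives [2, 2, 1, 2, 2, 1]; set D = diag(2, 2, 1, 2, 2, 1) and form L = D - A. The sorted Laplacian eigenvalues are [0, 0.2679, 1, 2, 3, 3.7321]; the algebraic connectivity is the second entry, 0.2679. The eigenvalues sum to 10, which equals trace(L) = 2|E|.

0.2679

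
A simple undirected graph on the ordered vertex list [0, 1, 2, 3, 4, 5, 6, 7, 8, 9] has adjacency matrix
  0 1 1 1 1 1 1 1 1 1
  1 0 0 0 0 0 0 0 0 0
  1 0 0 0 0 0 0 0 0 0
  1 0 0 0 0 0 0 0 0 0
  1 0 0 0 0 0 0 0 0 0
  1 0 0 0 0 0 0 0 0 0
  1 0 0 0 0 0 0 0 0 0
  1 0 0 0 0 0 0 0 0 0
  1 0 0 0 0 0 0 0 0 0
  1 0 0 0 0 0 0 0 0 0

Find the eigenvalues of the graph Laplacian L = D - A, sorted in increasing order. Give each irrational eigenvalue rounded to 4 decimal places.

Each diagonal entry of L is the vertex degree and each off-diagonal entry is -1 where an edge is present, 0 otherwise; in the order [0, 1, 2, 3, 4, 5, 6, 7, 8, 9] the diagonal is [9, 1, 1, 1, 1, 1, 1, 1, 1, 1]. Diagonalising L (or applying a numerical eigensolver to the 10x10 matrix) gives the spectrum above. The single zero eigenvalue shows the graph is connected. The largest eigenvalue, 10, is at most the vertex count 10.

[0, 1, 1, 1, 1, 1, 1, 1, 1, 10]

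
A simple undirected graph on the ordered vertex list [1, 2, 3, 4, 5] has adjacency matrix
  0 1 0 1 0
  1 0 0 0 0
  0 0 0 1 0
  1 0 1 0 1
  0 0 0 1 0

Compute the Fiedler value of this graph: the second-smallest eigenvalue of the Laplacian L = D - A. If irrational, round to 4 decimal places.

0.5188

With the vertex order [1, 2, 3, 4, 5], the degrees are [2, 1, 1, 3, 1], giving D = diag(2, 1, 1, 3, 1) and L = D - A. The sorted Laplacian eigenvalues are [0, 0.5188, 1, 2.3111, 4.1701]; the algebraic connectivity is the second entry, 0.5188. There is one zero in the spectrum, matching the 1 component.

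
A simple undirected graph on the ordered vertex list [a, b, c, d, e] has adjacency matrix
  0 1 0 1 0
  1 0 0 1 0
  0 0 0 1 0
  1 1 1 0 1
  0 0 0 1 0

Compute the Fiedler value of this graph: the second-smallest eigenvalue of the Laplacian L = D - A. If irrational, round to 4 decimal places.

1

With the vertex order [a, b, c, d, e], the degrees are [2, 2, 1, 4, 1], giving D = diag(2, 2, 1, 4, 1) and L = D - A. The sorted Laplacian eigenvalues are [0, 1, 1, 3, 5]; the algebraic connectivity is the second entry, 1. By the matrix-tree theorem the graph has (1/5) * product of the nonzero eigenvalues = 3 spanning trees.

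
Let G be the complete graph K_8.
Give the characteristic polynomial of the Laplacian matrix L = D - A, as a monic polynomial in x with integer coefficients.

The graph has 8 vertices and degree multiset [7, 7, 7, 7, 7, 7, 7, 7]; D is the diagonal matrix of degrees and L = D - A. L has integer entries, so p(x) = det(xI - L) has integer coefficients. Expanding the determinant yields x^8 - 56x^7 + 1344x^6 - 17920x^5 + 143360x^4 - 688128x^3 + 1835008x^2 - 2097152x. The constant term is 0 because L is singular (the all-ones vector lies in its kernel).

x^8 - 56x^7 + 1344x^6 - 17920x^5 + 143360x^4 - 688128x^3 + 1835008x^2 - 2097152x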